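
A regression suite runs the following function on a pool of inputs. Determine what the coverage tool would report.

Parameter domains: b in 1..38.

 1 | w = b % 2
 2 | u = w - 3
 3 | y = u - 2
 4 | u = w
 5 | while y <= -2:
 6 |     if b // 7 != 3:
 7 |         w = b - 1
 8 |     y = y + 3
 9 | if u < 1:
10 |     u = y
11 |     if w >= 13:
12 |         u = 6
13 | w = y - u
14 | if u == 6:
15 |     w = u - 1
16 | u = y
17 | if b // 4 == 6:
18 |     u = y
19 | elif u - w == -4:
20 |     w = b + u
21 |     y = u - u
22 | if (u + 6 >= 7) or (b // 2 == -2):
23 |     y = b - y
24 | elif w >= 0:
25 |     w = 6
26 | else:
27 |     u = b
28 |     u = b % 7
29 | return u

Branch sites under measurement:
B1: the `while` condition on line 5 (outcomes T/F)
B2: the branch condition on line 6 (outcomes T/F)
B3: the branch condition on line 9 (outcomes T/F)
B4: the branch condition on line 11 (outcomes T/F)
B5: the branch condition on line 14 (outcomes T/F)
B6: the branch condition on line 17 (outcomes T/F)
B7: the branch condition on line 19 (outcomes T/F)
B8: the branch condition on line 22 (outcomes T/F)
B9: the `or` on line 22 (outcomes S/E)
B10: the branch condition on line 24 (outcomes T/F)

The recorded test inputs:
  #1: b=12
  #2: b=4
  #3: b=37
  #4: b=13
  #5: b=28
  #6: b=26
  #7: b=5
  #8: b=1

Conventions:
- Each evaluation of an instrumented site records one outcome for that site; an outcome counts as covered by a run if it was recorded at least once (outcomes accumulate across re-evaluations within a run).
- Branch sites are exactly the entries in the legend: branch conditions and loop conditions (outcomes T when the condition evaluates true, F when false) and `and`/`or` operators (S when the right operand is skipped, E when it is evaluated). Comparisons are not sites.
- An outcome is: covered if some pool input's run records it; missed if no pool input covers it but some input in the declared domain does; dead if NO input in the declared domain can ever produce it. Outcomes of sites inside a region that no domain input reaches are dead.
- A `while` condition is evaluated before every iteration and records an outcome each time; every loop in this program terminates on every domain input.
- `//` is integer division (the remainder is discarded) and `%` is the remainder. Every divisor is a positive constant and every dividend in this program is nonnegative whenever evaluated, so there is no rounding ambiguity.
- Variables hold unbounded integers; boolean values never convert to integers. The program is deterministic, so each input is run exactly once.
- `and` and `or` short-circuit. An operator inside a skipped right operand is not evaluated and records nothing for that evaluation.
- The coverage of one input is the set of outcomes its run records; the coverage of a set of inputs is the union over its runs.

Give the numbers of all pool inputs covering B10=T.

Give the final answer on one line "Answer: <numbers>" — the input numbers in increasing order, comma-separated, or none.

input #1 (b=12): never hits B10=T
input #2 (b=4): never hits B10=T
input #3 (b=37): never hits B10=T
input #4 (b=13): never hits B10=T
input #5 (b=28): never hits B10=T
input #6 (b=26): never hits B10=T
input #7 (b=5): never hits B10=T
input #8 (b=1): never hits B10=T

Answer: none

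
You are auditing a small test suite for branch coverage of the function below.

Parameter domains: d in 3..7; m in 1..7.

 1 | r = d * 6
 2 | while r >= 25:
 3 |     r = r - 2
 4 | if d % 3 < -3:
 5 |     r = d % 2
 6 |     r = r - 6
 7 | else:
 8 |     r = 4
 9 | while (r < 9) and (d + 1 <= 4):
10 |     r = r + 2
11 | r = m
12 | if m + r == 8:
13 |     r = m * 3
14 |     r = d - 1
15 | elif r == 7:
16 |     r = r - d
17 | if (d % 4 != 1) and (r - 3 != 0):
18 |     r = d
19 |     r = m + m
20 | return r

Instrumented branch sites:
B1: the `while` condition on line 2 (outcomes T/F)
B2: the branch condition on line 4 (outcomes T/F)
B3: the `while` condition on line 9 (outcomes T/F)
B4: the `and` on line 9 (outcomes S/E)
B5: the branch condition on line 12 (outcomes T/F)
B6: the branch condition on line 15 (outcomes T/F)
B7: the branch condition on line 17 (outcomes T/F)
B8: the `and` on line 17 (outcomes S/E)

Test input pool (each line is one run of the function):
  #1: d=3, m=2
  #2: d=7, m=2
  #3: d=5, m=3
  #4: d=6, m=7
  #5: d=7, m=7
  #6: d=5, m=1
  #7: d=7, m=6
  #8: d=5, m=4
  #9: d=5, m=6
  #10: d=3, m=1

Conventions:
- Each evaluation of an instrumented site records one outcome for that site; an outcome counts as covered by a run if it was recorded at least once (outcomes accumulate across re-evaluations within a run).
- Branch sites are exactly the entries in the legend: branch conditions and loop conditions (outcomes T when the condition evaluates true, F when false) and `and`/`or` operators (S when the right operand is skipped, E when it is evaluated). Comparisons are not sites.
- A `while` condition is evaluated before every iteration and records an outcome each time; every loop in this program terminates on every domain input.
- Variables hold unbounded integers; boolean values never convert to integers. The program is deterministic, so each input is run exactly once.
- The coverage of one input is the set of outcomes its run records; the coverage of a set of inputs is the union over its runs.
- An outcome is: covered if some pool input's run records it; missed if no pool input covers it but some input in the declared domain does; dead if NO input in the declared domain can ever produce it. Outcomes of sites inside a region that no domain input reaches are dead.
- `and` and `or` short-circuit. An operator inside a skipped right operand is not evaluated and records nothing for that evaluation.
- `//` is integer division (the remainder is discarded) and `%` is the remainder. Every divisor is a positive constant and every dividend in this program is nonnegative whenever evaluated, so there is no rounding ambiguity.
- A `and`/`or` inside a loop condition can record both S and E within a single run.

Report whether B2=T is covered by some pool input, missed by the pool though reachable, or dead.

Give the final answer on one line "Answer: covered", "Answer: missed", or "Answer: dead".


no pool input records B2=T
checking all 35 inputs in the declared domain: B2=T is never recorded -> dead
Answer: dead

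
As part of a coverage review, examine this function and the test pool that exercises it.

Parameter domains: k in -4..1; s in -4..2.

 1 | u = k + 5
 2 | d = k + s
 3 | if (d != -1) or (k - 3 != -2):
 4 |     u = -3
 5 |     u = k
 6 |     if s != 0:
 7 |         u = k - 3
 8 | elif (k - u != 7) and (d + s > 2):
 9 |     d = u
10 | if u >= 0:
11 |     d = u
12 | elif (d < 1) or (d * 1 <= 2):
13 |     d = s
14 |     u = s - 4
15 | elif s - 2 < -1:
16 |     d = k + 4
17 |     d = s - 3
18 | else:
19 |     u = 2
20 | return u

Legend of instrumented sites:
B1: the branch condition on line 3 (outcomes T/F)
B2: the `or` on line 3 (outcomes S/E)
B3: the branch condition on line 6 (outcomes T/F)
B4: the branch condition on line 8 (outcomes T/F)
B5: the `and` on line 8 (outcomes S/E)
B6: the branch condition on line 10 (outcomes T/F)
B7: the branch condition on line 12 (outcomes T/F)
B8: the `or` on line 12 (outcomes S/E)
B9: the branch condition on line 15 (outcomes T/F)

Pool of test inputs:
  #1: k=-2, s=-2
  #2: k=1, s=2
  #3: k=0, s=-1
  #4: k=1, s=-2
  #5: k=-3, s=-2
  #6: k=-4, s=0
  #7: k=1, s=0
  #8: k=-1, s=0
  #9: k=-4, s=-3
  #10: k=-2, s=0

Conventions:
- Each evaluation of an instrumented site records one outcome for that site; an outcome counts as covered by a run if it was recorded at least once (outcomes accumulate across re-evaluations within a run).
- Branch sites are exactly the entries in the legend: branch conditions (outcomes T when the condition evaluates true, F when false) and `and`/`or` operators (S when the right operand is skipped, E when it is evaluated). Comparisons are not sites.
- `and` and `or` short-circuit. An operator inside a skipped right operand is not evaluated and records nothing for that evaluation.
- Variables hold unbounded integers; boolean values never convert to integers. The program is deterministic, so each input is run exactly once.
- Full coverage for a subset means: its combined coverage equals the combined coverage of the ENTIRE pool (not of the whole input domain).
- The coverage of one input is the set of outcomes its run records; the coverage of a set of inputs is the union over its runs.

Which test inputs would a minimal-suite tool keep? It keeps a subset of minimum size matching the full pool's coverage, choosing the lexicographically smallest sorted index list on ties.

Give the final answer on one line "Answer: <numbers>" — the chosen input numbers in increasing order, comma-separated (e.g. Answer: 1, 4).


test 1 (k=-2, s=-2) fires B2->S, B1->T, B3->T, B6->F, B8->S, B7->T; hits B1=T, B2=S, B3=T, B6=F, B7=T, B8=S
test 2 (k=1, s=2) fires B2->S, B1->T, B3->T, B6->F, B8->E, B7->F, B9->F; hits B1=T, B2=S, B3=T, B6=F, B7=F, B8=E, B9=F
test 3 (k=0, s=-1) fires B2->E, B1->T, B3->T, B6->F, B8->S, B7->T; hits B1=T, B2=E, B3=T, B6=F, B7=T, B8=S
test 4 (k=1, s=-2) fires B2->E, B1->F, B5->E, B4->F, B6->T; hits B1=F, B2=E, B4=F, B5=E, B6=T
test 5 (k=-3, s=-2) fires B2->S, B1->T, B3->T, B6->F, B8->S, B7->T; hits B1=T, B2=S, B3=T, B6=F, B7=T, B8=S
test 6 (k=-4, s=0) fires B2->S, B1->T, B3->F, B6->F, B8->S, B7->T; hits B1=T, B2=S, B3=F, B6=F, B7=T, B8=S
test 7 (k=1, s=0) fires B2->S, B1->T, B3->F, B6->T; hits B1=T, B2=S, B3=F, B6=T
test 8 (k=-1, s=0) fires B2->E, B1->T, B3->F, B6->F, B8->S, B7->T; hits B1=T, B2=E, B3=F, B6=F, B7=T, B8=S
test 9 (k=-4, s=-3) fires B2->S, B1->T, B3->T, B6->F, B8->S, B7->T; hits B1=T, B2=S, B3=T, B6=F, B7=T, B8=S
test 10 (k=-2, s=0) fires B2->S, B1->T, B3->F, B6->F, B8->S, B7->T; hits B1=T, B2=S, B3=F, B6=F, B7=T, B8=S
union over all inputs: B1=T, B1=F, B2=S, B2=E, B3=T, B3=F, B4=F, B5=E, B6=T, B6=F, B7=T, B7=F, B8=S, B8=E, B9=F (15 outcomes)
size 1 is not enough: best union over all size-1 subsets is 7/15
size 2 is not enough: best union over all size-2 subsets is 12/15
the canonical winner is {2, 4, 6}: size 3, full 15-outcome coverage, earliest index list among size-3 covers
Answer: 2, 4, 6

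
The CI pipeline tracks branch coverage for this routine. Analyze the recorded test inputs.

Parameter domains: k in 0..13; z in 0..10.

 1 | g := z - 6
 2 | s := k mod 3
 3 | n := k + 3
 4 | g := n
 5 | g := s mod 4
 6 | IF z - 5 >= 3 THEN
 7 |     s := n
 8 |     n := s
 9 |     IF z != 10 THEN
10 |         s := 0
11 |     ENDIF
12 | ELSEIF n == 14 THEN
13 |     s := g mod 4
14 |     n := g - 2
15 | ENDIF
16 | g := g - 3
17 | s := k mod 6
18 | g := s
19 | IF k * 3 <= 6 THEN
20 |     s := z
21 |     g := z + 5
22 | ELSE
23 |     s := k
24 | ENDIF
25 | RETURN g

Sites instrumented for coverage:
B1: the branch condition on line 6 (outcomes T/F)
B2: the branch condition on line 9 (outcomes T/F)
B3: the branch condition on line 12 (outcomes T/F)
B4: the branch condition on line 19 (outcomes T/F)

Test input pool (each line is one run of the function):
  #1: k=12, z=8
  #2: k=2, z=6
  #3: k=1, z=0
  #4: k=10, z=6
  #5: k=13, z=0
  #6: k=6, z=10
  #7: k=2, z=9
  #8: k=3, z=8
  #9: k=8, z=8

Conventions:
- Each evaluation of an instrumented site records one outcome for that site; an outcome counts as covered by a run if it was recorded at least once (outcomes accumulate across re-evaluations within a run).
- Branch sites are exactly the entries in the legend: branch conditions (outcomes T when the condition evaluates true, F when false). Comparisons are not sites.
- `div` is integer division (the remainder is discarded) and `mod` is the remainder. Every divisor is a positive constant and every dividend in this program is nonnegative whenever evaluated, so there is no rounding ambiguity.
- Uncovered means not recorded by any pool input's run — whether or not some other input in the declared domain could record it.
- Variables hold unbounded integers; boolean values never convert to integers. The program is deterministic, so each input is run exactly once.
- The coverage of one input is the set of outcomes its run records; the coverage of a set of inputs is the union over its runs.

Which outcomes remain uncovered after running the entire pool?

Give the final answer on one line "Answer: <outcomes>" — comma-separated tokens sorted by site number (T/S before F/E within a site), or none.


input #1 (k=12, z=8): covers B1=T, B2=T, B4=F
input #2 (k=2, z=6): covers B1=F, B3=F, B4=T
input #3 (k=1, z=0): covers B1=F, B3=F, B4=T
input #4 (k=10, z=6): covers B1=F, B3=F, B4=F
input #5 (k=13, z=0): covers B1=F, B3=F, B4=F
input #6 (k=6, z=10): covers B1=T, B2=F, B4=F
input #7 (k=2, z=9): covers B1=T, B2=T, B4=T
input #8 (k=3, z=8): covers B1=T, B2=T, B4=F
input #9 (k=8, z=8): covers B1=T, B2=T, B4=F
union over the pool: B1=T, B1=F, B2=T, B2=F, B3=F, B4=T, B4=F
uncovered (1 of 8): B3=T
Answer: B3=T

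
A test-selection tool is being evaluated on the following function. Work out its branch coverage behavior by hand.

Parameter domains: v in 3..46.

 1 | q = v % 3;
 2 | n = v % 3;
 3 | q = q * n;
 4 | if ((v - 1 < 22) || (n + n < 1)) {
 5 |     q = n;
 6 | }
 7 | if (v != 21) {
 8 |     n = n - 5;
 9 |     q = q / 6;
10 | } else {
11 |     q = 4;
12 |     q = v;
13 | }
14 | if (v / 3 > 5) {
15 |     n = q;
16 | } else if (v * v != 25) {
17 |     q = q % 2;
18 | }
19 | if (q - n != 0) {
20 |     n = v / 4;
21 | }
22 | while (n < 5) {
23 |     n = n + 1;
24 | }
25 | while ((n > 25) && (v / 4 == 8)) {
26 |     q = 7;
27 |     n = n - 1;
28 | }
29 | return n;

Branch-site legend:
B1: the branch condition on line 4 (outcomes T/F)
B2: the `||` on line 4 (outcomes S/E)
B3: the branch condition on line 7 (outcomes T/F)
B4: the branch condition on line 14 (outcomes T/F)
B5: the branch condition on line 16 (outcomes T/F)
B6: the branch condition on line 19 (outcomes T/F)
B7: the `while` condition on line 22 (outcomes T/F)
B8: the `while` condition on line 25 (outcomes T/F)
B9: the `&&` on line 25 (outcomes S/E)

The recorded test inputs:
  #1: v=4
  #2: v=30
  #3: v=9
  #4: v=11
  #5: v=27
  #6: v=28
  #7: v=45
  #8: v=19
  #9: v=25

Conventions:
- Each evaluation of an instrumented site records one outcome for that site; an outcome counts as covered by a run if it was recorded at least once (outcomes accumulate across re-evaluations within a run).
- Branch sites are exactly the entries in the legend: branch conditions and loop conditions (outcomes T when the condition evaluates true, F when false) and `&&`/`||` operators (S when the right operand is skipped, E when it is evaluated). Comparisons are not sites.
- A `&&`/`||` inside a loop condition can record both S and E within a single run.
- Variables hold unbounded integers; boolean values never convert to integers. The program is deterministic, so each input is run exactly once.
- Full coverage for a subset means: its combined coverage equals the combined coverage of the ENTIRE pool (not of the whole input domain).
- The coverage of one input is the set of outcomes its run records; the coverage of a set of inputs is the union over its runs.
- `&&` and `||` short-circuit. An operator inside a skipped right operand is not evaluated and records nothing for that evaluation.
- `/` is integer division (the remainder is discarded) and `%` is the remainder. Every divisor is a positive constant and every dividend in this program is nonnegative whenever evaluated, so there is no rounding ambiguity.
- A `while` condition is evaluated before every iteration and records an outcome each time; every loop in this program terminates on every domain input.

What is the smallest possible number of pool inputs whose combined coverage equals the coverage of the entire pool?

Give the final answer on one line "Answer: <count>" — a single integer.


input #1, v=4: outcomes B1=T, B2=S, B3=T, B4=F, B5=T, B6=T, B7=T, B7=F, B8=F, B9=S
input #2, v=30: outcomes B1=T, B2=E, B3=T, B4=T, B6=F, B7=T, B7=F, B8=F, B9=S
input #3, v=9: outcomes B1=T, B2=S, B3=T, B4=F, B5=T, B6=T, B7=T, B7=F, B8=F, B9=S
input #4, v=11: outcomes B1=T, B2=S, B3=T, B4=F, B5=T, B6=T, B7=T, B7=F, B8=F, B9=S
input #5, v=27: outcomes B1=T, B2=E, B3=T, B4=T, B6=F, B7=T, B7=F, B8=F, B9=S
input #6, v=28: outcomes B1=F, B2=E, B3=T, B4=T, B6=F, B7=T, B7=F, B8=F, B9=S
input #7, v=45: outcomes B1=T, B2=E, B3=T, B4=T, B6=F, B7=T, B7=F, B8=F, B9=S
input #8, v=19: outcomes B1=T, B2=S, B3=T, B4=T, B6=F, B7=T, B7=F, B8=F, B9=S
input #9, v=25: outcomes B1=F, B2=E, B3=T, B4=T, B6=F, B7=T, B7=F, B8=F, B9=S
pool-wide coverage (14 outcomes): B1=T, B1=F, B2=S, B2=E, B3=T, B4=T, B4=F, B5=T, B6=T, B6=F, B7=T, B7=F, B8=F, B9=S
every size-1 subset falls short of the 14 outcomes (best: 10/14)
at size 2, {1, 6} reaches all 14 outcomes; every lexicographically earlier size-2 subset fails
Answer: 2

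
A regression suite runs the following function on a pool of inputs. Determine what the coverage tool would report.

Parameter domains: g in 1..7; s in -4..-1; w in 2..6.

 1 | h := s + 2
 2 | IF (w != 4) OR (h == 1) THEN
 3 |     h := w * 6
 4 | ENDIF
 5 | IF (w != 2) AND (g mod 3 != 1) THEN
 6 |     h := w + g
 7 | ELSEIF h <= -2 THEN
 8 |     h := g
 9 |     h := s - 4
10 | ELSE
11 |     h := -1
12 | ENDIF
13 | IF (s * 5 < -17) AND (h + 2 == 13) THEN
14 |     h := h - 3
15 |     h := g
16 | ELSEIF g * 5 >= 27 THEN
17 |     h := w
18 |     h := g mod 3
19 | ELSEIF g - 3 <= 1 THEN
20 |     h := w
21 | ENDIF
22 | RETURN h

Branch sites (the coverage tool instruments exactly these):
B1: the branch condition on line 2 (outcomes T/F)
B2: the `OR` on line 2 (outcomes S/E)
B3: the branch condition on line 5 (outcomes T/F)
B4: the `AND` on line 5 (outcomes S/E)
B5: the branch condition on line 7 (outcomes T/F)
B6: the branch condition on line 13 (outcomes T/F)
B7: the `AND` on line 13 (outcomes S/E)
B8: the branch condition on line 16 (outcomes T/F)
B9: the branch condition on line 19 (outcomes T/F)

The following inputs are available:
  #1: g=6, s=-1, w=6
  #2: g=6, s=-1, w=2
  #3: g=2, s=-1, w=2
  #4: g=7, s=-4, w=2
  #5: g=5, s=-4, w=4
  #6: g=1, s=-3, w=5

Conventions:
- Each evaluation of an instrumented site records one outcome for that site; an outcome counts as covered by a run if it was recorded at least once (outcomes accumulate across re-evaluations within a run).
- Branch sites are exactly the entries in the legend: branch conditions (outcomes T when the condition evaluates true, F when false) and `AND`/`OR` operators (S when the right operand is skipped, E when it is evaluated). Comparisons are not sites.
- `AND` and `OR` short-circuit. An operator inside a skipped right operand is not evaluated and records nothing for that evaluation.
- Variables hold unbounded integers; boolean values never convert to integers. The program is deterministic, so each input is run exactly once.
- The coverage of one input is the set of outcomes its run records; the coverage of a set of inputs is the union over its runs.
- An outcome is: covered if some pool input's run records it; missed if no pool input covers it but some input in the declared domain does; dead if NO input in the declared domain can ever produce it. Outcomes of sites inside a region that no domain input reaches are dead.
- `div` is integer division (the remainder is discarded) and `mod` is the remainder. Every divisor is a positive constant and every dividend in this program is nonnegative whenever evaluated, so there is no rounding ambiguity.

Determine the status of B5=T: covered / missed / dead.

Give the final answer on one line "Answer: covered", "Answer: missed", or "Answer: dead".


no pool input records B5=T
but domain input (g=1, s=-4, w=4) does record it -> reachable, so missed
Answer: missed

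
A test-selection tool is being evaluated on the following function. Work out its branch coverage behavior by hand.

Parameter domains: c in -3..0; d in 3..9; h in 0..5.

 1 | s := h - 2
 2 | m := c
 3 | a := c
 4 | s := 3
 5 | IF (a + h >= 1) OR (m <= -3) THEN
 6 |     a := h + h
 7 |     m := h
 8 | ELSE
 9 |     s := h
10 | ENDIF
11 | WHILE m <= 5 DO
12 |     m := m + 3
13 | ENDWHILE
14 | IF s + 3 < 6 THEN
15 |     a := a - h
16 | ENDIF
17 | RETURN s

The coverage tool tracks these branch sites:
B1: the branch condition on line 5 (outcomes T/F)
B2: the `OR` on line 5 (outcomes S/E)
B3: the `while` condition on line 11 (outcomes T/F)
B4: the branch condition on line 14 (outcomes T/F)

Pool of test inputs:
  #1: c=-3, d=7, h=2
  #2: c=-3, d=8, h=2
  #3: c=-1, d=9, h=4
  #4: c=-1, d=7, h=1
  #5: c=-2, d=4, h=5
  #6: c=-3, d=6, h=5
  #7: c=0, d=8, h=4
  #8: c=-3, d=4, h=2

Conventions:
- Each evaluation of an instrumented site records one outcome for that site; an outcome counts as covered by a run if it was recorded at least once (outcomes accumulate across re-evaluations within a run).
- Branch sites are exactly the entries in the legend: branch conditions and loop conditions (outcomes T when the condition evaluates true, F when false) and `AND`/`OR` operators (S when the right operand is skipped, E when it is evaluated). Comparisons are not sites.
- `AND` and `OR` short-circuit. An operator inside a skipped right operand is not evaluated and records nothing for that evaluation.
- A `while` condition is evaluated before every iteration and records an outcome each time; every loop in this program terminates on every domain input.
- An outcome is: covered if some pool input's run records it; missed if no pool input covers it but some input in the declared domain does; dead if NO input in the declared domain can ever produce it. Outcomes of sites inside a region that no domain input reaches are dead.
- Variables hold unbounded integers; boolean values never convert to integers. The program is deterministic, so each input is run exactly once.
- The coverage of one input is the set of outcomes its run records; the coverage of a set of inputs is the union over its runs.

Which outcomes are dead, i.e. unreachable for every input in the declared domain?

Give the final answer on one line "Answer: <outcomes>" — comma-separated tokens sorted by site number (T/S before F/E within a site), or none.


sweeping the full domain (168 inputs) for each outcome:
  reachable outcomes have witnesses, e.g. B1=T (e.g. c=-3, d=3, h=0), B1=F (e.g. c=-2, d=3, h=0), B2=S (e.g. c=-3, d=3, h=4), B2=E (e.g. c=-3, d=3, h=0)
Answer: none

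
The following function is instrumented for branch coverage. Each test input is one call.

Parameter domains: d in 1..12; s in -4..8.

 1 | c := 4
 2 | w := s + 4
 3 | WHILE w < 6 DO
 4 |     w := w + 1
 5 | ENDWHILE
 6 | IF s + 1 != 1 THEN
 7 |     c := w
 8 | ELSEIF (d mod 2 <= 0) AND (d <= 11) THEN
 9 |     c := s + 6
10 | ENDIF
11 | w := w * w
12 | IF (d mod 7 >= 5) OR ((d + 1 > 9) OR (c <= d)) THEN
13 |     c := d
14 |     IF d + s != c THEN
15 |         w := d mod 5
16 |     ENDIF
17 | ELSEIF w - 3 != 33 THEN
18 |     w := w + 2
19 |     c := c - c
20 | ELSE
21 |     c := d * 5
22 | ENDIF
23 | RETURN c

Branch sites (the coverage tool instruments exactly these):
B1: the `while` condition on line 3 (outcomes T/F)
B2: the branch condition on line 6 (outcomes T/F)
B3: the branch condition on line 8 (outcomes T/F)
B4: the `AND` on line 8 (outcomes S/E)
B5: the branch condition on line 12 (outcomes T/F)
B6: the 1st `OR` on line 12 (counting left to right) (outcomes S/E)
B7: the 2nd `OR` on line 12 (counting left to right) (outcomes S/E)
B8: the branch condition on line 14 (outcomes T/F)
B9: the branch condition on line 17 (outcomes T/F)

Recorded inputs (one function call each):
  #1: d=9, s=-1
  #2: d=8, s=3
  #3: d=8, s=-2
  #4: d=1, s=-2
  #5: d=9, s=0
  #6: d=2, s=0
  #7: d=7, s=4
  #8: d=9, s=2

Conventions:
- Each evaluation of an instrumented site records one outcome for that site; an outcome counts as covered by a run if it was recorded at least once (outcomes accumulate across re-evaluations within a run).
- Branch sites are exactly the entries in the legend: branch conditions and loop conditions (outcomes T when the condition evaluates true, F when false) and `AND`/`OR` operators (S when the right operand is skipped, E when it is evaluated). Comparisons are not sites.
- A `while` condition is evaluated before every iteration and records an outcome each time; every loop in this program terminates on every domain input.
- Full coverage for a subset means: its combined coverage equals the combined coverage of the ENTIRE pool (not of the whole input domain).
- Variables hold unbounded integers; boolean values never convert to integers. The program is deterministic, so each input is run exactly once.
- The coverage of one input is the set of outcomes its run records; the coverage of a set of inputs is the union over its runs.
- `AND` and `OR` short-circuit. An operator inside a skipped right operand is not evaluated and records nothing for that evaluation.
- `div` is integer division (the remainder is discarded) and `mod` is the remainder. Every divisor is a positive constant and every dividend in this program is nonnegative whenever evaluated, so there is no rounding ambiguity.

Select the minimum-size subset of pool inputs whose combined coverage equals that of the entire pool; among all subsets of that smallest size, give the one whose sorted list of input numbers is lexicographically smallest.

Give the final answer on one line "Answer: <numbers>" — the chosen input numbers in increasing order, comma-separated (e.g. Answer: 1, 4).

test 1 (d=9, s=-1) fires B1->T, B1->T, B1->T, B1->F, B2->T, B6->E, B7->S, B5->T, B8->T; hits B1=T, B1=F, B2=T, B5=T, B6=E, B7=S, B8=T
test 2 (d=8, s=3) fires B1->F, B2->T, B6->E, B7->E, B5->T, B8->T; hits B1=F, B2=T, B5=T, B6=E, B7=E, B8=T
test 3 (d=8, s=-2) fires B1->T, B1->T, B1->T, B1->T, B1->F, B2->T, B6->E, B7->E, B5->T, B8->T; hits B1=T, B1=F, B2=T, B5=T, B6=E, B7=E, B8=T
test 4 (d=1, s=-2) fires B1->T, B1->T, B1->T, B1->T, B1->F, B2->T, B6->E, B7->E, B5->F, B9->F; hits B1=T, B1=F, B2=T, B5=F, B6=E, B7=E, B9=F
test 5 (d=9, s=0) fires B1->T, B1->T, B1->F, B2->F, B4->S, B3->F, B6->E, B7->S, B5->T, B8->F; hits B1=T, B1=F, B2=F, B3=F, B4=S, B5=T, B6=E, B7=S, B8=F
test 6 (d=2, s=0) fires B1->T, B1->T, B1->F, B2->F, B4->E, B3->T, B6->E, B7->E, B5->F, B9->F; hits B1=T, B1=F, B2=F, B3=T, B4=E, B5=F, B6=E, B7=E, B9=F
test 7 (d=7, s=4) fires B1->F, B2->T, B6->E, B7->E, B5->F, B9->T; hits B1=F, B2=T, B5=F, B6=E, B7=E, B9=T
test 8 (d=9, s=2) fires B1->F, B2->T, B6->E, B7->S, B5->T, B8->T; hits B1=F, B2=T, B5=T, B6=E, B7=S, B8=T
pool-wide coverage (17 outcomes): B1=T, B1=F, B2=T, B2=F, B3=T, B3=F, B4=S, B4=E, B5=T, B5=F, B6=E, B7=S, B7=E, B8=T, B8=F, B9=T, B9=F
no size-1 subset reaches all 17 outcomes (best union: 9/17)
no size-2 subset reaches all 17 outcomes (best union: 14/17)
no size-3 subset reaches all 17 outcomes (best union: 16/17)
the canonical winner is {1, 5, 6, 7}: size 4, full 17-outcome coverage, earliest index list among size-4 covers

Answer: 1, 5, 6, 7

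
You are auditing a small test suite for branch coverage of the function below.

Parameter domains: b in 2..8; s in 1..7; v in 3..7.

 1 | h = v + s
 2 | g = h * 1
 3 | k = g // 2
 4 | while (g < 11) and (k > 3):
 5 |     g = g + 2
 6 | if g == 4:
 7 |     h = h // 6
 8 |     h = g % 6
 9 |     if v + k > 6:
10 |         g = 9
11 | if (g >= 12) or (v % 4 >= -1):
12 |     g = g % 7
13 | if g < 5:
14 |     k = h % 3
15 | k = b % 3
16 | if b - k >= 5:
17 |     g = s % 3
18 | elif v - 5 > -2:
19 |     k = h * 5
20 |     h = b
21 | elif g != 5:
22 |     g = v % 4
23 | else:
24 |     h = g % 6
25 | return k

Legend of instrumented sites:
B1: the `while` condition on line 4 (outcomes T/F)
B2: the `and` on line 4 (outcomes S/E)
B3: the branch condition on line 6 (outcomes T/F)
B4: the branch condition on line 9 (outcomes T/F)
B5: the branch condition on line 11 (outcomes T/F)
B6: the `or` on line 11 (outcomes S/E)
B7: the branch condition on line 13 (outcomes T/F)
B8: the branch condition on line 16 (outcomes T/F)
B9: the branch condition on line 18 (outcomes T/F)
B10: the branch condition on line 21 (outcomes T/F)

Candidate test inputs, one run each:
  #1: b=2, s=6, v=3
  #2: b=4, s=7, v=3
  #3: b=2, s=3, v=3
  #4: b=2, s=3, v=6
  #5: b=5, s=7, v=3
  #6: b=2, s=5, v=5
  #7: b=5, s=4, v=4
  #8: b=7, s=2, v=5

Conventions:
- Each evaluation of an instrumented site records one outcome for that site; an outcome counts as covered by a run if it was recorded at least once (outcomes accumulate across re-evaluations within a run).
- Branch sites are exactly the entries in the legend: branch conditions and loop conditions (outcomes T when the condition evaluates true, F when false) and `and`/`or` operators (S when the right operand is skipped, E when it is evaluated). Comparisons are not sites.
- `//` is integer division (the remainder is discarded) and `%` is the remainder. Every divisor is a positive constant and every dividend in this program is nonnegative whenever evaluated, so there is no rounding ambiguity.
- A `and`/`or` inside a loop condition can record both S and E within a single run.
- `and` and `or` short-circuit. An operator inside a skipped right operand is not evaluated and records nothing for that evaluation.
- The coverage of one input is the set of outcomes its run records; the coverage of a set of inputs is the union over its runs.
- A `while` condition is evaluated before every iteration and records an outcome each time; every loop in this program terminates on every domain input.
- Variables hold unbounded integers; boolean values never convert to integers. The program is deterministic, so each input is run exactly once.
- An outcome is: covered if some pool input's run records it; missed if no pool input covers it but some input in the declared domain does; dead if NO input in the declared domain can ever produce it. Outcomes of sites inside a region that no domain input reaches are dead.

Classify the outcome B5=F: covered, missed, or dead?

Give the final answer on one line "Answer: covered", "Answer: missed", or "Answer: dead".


no pool input records B5=F
checking all 245 inputs in the declared domain: B5=F is never recorded -> dead
Answer: dead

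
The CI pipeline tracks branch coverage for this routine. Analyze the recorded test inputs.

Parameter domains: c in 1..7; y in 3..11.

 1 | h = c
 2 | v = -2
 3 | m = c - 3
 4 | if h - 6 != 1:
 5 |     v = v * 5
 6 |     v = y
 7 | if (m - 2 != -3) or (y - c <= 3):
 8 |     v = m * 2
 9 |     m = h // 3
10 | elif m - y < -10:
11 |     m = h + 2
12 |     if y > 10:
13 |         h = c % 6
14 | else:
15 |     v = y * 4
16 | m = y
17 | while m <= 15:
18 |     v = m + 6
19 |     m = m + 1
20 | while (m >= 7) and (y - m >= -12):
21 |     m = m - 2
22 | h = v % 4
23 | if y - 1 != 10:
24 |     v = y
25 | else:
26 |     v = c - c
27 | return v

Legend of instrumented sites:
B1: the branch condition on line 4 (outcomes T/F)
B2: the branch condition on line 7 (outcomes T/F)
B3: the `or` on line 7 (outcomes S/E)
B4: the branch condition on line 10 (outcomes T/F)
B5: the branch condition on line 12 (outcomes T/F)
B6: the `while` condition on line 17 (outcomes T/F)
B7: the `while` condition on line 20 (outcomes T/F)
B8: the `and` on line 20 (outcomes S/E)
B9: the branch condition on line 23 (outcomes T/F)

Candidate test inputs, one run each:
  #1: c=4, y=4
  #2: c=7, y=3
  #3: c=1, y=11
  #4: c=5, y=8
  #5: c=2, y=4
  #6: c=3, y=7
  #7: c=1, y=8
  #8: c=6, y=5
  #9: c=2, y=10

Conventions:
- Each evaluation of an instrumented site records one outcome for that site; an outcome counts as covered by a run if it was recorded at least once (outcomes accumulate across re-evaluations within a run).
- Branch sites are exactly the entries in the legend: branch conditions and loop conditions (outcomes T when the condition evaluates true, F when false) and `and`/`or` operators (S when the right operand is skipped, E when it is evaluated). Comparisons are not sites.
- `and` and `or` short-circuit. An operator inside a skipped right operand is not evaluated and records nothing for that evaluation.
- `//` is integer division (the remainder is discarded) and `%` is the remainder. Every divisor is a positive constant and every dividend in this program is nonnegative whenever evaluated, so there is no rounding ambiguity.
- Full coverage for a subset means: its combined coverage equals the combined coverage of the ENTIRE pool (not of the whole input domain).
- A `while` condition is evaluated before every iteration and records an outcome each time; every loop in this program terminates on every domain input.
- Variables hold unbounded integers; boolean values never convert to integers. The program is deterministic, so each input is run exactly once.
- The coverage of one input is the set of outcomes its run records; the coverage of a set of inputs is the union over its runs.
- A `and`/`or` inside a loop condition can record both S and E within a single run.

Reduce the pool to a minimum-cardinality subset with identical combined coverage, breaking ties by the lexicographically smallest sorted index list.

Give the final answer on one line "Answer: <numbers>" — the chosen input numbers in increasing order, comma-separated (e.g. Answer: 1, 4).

test 1 (c=4, y=4) fires B1->T, B3->S, B2->T, B6->T, B6->T, B6->T, B6->T, B6->T, B6->T, B6->T, B6->T, B6->T, B6->T, B6->T, ...; hits B1=T, B2=T, B3=S, B6=T, B6=F, B7=T, B7=F, B8=S, B8=E, B9=T
test 2 (c=7, y=3) fires B1->F, B3->S, B2->T, B6->T, B6->T, B6->T, B6->T, B6->T, B6->T, B6->T, B6->T, B6->T, B6->T, B6->T, ...; hits B1=F, B2=T, B3=S, B6=T, B6=F, B7=F, B8=E, B9=T
test 3 (c=1, y=11) fires B1->T, B3->S, B2->T, B6->T, B6->T, B6->T, B6->T, B6->T, B6->F, B8->E, B7->T, B8->E, B7->T, B8->E, ...; hits B1=T, B2=T, B3=S, B6=T, B6=F, B7=T, B7=F, B8=S, B8=E, B9=F
test 4 (c=5, y=8) fires B1->T, B3->S, B2->T, B6->T, B6->T, B6->T, B6->T, B6->T, B6->T, B6->T, B6->T, B6->F, B8->E, B7->T, ...; hits B1=T, B2=T, B3=S, B6=T, B6=F, B7=T, B7=F, B8=S, B8=E, B9=T
test 5 (c=2, y=4) fires B1->T, B3->E, B2->T, B6->T, B6->T, B6->T, B6->T, B6->T, B6->T, B6->T, B6->T, B6->T, B6->T, B6->T, ...; hits B1=T, B2=T, B3=E, B6=T, B6=F, B7=T, B7=F, B8=S, B8=E, B9=T
test 6 (c=3, y=7) fires B1->T, B3->S, B2->T, B6->T, B6->T, B6->T, B6->T, B6->T, B6->T, B6->T, B6->T, B6->T, B6->F, B8->E, ...; hits B1=T, B2=T, B3=S, B6=T, B6=F, B7=T, B7=F, B8=S, B8=E, B9=T
test 7 (c=1, y=8) fires B1->T, B3->S, B2->T, B6->T, B6->T, B6->T, B6->T, B6->T, B6->T, B6->T, B6->T, B6->F, B8->E, B7->T, ...; hits B1=T, B2=T, B3=S, B6=T, B6=F, B7=T, B7=F, B8=S, B8=E, B9=T
test 8 (c=6, y=5) fires B1->T, B3->S, B2->T, B6->T, B6->T, B6->T, B6->T, B6->T, B6->T, B6->T, B6->T, B6->T, B6->T, B6->T, ...; hits B1=T, B2=T, B3=S, B6=T, B6=F, B7=T, B7=F, B8=S, B8=E, B9=T
test 9 (c=2, y=10) fires B1->T, B3->E, B2->F, B4->T, B5->F, B6->T, B6->T, B6->T, B6->T, B6->T, B6->T, B6->F, B8->E, B7->T, ...; hits B1=T, B2=F, B3=E, B4=T, B5=F, B6=T, B6=F, B7=T, B7=F, B8=S, B8=E, B9=T
the full pool covers 16 outcomes: B1=T, B1=F, B2=T, B2=F, B3=S, B3=E, B4=T, B5=F, B6=T, B6=F, B7=T, B7=F, B8=S, B8=E, B9=T, B9=F
no size-1 subset reaches all 16 outcomes (best union: 12/16)
no size-2 subset reaches all 16 outcomes (best union: 15/16)
inputs {2, 3, 9} (size 3) cover everything; no size-3 subset with a lexicographically smaller index list covers all 16

Answer: 2, 3, 9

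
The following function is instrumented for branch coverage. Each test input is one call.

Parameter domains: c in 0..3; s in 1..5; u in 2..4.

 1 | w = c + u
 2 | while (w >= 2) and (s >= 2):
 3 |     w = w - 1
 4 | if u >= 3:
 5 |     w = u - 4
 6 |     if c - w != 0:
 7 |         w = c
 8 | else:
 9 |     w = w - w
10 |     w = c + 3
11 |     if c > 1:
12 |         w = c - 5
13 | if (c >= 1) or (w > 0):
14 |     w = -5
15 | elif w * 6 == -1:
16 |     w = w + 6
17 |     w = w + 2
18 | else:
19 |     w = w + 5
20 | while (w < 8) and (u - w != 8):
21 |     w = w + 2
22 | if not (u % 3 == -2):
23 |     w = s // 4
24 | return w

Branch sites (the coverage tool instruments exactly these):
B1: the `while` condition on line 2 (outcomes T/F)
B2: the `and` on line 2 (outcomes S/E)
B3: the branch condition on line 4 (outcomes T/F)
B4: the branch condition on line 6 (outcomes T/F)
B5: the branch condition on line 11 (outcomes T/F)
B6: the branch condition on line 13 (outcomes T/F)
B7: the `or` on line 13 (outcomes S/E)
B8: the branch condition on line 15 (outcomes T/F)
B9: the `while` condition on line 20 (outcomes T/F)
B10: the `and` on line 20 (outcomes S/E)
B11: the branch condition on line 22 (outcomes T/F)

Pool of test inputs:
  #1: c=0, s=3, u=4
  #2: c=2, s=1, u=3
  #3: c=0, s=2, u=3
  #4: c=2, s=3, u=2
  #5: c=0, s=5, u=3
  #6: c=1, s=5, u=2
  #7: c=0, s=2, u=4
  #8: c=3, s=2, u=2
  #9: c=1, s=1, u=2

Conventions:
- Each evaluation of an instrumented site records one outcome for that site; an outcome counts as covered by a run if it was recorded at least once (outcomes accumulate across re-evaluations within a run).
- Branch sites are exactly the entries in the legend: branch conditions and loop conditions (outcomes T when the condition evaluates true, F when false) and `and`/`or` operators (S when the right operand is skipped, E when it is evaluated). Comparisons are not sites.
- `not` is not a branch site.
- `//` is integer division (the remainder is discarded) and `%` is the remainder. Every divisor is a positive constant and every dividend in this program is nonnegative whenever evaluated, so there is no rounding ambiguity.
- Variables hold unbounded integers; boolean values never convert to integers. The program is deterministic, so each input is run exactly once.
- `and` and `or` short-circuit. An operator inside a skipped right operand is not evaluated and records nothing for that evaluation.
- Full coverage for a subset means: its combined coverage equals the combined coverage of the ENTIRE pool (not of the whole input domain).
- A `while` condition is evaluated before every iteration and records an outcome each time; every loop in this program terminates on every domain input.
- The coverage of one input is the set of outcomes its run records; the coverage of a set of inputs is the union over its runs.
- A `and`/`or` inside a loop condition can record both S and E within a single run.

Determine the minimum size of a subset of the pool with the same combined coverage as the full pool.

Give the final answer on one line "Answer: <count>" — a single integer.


#1 (c=0, s=3, u=4) -> covered: B1=T, B1=F, B2=S, B2=E, B3=T, B4=F, B6=F, B7=E, B8=F, B9=T, B9=F, B10=S, B10=E, B11=T
#2 (c=2, s=1, u=3) -> covered: B1=F, B2=E, B3=T, B4=T, B6=T, B7=S, B9=F, B10=E, B11=T
#3 (c=0, s=2, u=3) -> covered: B1=T, B1=F, B2=S, B2=E, B3=T, B4=T, B6=F, B7=E, B8=F, B9=T, B9=F, B10=S, B10=E, B11=T
#4 (c=2, s=3, u=2) -> covered: B1=T, B1=F, B2=S, B2=E, B3=F, B5=T, B6=T, B7=S, B9=T, B9=F, B10=S, B10=E, B11=T
#5 (c=0, s=5, u=3) -> covered: B1=T, B1=F, B2=S, B2=E, B3=T, B4=T, B6=F, B7=E, B8=F, B9=T, B9=F, B10=S, B10=E, B11=T
#6 (c=1, s=5, u=2) -> covered: B1=T, B1=F, B2=S, B2=E, B3=F, B5=F, B6=T, B7=S, B9=T, B9=F, B10=S, B10=E, B11=T
#7 (c=0, s=2, u=4) -> covered: B1=T, B1=F, B2=S, B2=E, B3=T, B4=F, B6=F, B7=E, B8=F, B9=T, B9=F, B10=S, B10=E, B11=T
#8 (c=3, s=2, u=2) -> covered: B1=T, B1=F, B2=S, B2=E, B3=F, B5=T, B6=T, B7=S, B9=T, B9=F, B10=S, B10=E, B11=T
#9 (c=1, s=1, u=2) -> covered: B1=F, B2=E, B3=F, B5=F, B6=T, B7=S, B9=T, B9=F, B10=S, B10=E, B11=T
pool-wide coverage (20 outcomes): B1=T, B1=F, B2=S, B2=E, B3=T, B3=F, B4=T, B4=F, B5=T, B5=F, B6=T, B6=F, B7=S, B7=E, B8=F, B9=T, B9=F, B10=S, B10=E, B11=T
size 1 is not enough: best union over all size-1 subsets is 14/20
size 2 is not enough: best union over all size-2 subsets is 18/20
size 3 is not enough: best union over all size-3 subsets is 19/20
the canonical winner is {1, 2, 4, 6}: size 4, full 20-outcome coverage, earliest index list among size-4 covers
Answer: 4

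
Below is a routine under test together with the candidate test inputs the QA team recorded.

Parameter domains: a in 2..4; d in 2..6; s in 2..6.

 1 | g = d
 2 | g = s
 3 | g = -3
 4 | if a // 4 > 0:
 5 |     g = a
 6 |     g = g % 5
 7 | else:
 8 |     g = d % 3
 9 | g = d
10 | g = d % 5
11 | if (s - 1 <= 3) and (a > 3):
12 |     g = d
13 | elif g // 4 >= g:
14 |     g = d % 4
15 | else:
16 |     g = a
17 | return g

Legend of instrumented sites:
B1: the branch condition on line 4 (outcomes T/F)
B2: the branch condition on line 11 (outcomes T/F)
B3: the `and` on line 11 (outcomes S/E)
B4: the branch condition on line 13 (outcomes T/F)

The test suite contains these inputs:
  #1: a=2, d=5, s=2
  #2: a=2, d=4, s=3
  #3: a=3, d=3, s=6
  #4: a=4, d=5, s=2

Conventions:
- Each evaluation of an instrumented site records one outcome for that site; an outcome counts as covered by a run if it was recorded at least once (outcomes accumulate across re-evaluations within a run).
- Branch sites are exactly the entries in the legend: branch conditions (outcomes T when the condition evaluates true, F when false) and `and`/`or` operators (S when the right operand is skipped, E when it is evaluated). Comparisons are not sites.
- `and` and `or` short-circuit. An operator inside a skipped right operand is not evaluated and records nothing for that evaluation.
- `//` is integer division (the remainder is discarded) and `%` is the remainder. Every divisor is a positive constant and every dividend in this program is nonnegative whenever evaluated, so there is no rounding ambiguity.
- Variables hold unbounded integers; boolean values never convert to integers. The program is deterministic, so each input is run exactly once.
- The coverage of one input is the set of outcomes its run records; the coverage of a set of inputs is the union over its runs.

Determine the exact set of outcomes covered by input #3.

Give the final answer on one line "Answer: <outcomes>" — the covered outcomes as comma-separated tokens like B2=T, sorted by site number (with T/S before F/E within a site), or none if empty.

Tracing the run of input #3 (a=3, d=3, s=6):
  B1->F, B3->S, B2->F, B4->F
deduplicating events, the covered set is: B1=F, B2=F, B3=S, B4=F

Answer: B1=F, B2=F, B3=S, B4=F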